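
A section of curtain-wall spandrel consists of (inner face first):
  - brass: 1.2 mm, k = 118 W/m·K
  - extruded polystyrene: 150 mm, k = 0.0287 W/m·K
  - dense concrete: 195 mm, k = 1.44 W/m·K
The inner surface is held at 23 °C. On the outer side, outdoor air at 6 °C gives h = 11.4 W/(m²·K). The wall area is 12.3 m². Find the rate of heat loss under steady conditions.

Q ≈ 38.4 W

Model the wall as resistances in series:
R_brass = L/(kA) = 0.0012/(118×12.3) = 8.268×10^-7 K/W
R_extruded polystyrene = L/(kA) = 0.15/(0.0287×12.3) = 0.4249 K/W
R_dense concrete = L/(kA) = 0.195/(1.44×12.3) = 0.01101 K/W
R_outer film = 1/(h_o·A) = 1/(11.4×12.3) = 0.007132 K/W
R_total = 0.4431 K/W
Q = ΔT / R_total = 17 / 0.4431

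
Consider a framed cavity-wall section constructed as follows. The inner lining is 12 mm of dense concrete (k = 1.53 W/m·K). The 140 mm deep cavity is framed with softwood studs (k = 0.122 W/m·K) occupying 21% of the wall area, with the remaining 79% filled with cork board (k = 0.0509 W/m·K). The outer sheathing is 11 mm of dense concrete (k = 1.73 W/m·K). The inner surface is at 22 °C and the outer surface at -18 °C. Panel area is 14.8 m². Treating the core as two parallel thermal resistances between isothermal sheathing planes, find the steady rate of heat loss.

Q ≈ 277 W

Sheathing layers in series; stud and cavity paths in parallel between them.
R_inner = 0.012/(1.53×14.8) = 5.299×10^-4 K/W
R_stud  = 0.14/(0.122×0.21×14.8) = 0.3692 K/W
R_cav   = 0.14/(0.0509×0.79×14.8) = 0.2352 K/W
1/R_core = 1/R_stud + 1/R_cav → R_core = 0.1437 K/W
R_outer = 0.011/(1.73×14.8) = 4.296×10^-4 K/W
R_total = 0.1447 K/W
Q = ΔT/R_total = 40/0.1447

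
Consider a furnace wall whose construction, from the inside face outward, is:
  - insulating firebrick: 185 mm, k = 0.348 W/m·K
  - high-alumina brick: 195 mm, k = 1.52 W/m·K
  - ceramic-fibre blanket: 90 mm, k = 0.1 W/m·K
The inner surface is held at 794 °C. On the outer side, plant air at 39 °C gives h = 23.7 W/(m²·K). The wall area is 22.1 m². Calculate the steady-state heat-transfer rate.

Model the wall as resistances in series:
R_insulating firebrick = L/(kA) = 0.185/(0.348×22.1) = 0.02405 K/W
R_high-alumina brick = L/(kA) = 0.195/(1.52×22.1) = 0.005805 K/W
R_ceramic-fibre blanket = L/(kA) = 0.09/(0.1×22.1) = 0.04072 K/W
R_outer film = 1/(h_o·A) = 1/(23.7×22.1) = 0.001909 K/W
R_total = 0.07249 K/W
Q = ΔT / R_total = 755 / 0.07249

Q ≈ 10400 W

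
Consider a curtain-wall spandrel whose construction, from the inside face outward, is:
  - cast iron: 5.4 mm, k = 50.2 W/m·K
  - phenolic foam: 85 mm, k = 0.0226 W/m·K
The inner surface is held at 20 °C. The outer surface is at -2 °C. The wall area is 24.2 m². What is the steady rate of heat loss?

Thermal resistances in series:
R_cast iron = L/(kA) = 0.0054/(50.2×24.2) = 4.445×10^-6 K/W
R_phenolic foam = L/(kA) = 0.085/(0.0226×24.2) = 0.1554 K/W
R_total = 0.1554 K/W
Q = ΔT / R_total = 22 / 0.1554

Q ≈ 142 W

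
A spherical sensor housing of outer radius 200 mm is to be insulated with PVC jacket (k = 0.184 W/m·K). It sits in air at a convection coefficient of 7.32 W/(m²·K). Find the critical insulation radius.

r_cr ≈ 50.3 mm

For a sphere r_cr = 2k/h = 2×0.184/7.32
r_cr = 50.3 mm; since the bare radius (200 mm) is above r_cr, any added insulation will reduce heat loss.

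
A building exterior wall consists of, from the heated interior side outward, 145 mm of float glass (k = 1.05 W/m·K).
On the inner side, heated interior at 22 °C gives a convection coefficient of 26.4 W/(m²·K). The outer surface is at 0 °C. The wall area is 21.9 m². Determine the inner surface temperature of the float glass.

T ≈ 17.3 °C

Treating each layer as a thermal resistance in series:
R_inner film = 1/(h_i·A) = 1/(26.4×21.9) = 0.00173 K/W
R_float glass = L/(kA) = 0.145/(1.05×21.9) = 0.006306 K/W
R_total = 0.008035 K/W;  Q = ΔT/R_total = 22/0.008035 = 2738 W
T_interface = T_inner − Q·ΣR(inner→interface) = 22 − 2740×0.00173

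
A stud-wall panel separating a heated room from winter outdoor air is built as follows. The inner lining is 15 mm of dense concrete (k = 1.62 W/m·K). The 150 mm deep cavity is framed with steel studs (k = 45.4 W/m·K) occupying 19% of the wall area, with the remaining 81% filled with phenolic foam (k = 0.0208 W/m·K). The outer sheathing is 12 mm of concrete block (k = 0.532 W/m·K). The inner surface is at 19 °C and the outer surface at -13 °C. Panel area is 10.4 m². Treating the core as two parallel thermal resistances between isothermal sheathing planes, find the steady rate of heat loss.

Q ≈ 6770 W

Sheathing layers in series; stud and cavity paths in parallel between them.
R_inner = 0.015/(1.62×10.4) = 8.903×10^-4 K/W
R_stud  = 0.15/(45.4×0.19×10.4) = 0.001672 K/W
R_cav   = 0.15/(0.0208×0.81×10.4) = 0.8561 K/W
1/R_core = 1/R_stud + 1/R_cav → R_core = 0.001669 K/W
R_outer = 0.012/(0.532×10.4) = 0.002169 K/W
R_total = 0.004728 K/W
Q = ΔT/R_total = 32/0.004728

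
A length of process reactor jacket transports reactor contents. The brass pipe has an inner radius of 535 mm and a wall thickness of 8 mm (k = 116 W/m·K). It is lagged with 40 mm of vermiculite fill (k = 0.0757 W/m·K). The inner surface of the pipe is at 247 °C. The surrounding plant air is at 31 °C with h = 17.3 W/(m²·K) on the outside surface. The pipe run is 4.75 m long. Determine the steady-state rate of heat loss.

Q ≈ 6210 W

Cylindrical conduction, so R = ln(r₂/r₁)/(2πkL) per layer, in series:
R_brass pipe wall = ln(543/535)/(2π×116×4.75) = 4.287×10^-6 K/W
R_vermiculite fill = ln(583/543)/(2π×0.0757×4.75) = 0.03146 K/W
R_outer film = 1/(h_o·2πr_oL) = 1/(17.3×2π×0.583×4.75) = 0.003322 K/W
R_total = 0.03479 K/W
Q = ΔT/R_total = 216/0.03479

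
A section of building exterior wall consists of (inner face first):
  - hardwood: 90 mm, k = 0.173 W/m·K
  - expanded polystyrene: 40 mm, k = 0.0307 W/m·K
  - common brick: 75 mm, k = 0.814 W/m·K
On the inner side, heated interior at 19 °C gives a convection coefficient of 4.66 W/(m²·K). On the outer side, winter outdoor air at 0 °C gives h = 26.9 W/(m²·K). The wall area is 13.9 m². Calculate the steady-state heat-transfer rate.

Treating each layer as a thermal resistance in series:
R_inner film = 1/(h_i·A) = 1/(4.66×13.9) = 0.01544 K/W
R_hardwood = L/(kA) = 0.09/(0.173×13.9) = 0.03743 K/W
R_expanded polystyrene = L/(kA) = 0.04/(0.0307×13.9) = 0.09374 K/W
R_common brick = L/(kA) = 0.075/(0.814×13.9) = 0.006629 K/W
R_outer film = 1/(h_o·A) = 1/(26.9×13.9) = 0.002674 K/W
R_total = 0.1559 K/W
Q = ΔT / R_total = 19 / 0.1559

Q ≈ 122 W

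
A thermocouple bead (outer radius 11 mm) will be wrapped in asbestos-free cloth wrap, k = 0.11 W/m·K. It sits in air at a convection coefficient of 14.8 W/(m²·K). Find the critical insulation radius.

For a sphere r_cr = 2k/h = 2×0.11/14.8
r_cr = 14.9 mm; since the bare radius (11 mm) is below r_cr, adding a thin layer of insulation will *increase* heat loss.

r_cr ≈ 14.9 mm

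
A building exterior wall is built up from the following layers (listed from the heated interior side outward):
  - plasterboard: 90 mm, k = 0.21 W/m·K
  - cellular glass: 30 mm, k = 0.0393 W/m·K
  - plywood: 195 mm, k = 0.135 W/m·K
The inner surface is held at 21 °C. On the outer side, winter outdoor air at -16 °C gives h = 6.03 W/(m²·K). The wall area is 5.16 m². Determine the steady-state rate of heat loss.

Using the resistance-network approach (series):
R_plasterboard = L/(kA) = 0.09/(0.21×5.16) = 0.08306 K/W
R_cellular glass = L/(kA) = 0.03/(0.0393×5.16) = 0.1479 K/W
R_plywood = L/(kA) = 0.195/(0.135×5.16) = 0.2799 K/W
R_outer film = 1/(h_o·A) = 1/(6.03×5.16) = 0.03214 K/W
R_total = 0.5431 K/W
Q = ΔT / R_total = 37 / 0.5431

Q ≈ 68.1 W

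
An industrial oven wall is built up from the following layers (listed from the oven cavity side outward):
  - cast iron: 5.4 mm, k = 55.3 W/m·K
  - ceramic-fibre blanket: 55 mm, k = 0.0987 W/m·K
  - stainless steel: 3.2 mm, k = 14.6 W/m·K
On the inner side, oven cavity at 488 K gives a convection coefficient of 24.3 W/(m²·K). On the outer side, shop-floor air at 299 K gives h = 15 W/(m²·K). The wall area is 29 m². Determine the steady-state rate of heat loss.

Q ≈ 8240 W

Series thermal resistances:
R_inner film = 1/(h_i·A) = 1/(24.3×29) = 0.001419 K/W
R_cast iron = L/(kA) = 0.0054/(55.3×29) = 3.367×10^-6 K/W
R_ceramic-fibre blanket = L/(kA) = 0.055/(0.0987×29) = 0.01922 K/W
R_stainless steel = L/(kA) = 0.0032/(14.6×29) = 7.558×10^-6 K/W
R_outer film = 1/(h_o·A) = 1/(15×29) = 0.002299 K/W
R_total = 0.02294 K/W
Q = ΔT / R_total = 189 / 0.02294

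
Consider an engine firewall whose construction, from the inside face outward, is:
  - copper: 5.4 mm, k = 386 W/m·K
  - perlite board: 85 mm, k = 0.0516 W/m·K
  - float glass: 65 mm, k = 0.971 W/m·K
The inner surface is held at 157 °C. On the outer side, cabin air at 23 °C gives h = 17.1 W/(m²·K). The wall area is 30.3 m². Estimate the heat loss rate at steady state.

Q ≈ 2290 W

Using the resistance-network approach (series):
R_copper = L/(kA) = 0.0054/(386×30.3) = 4.617×10^-7 K/W
R_perlite board = L/(kA) = 0.085/(0.0516×30.3) = 0.05437 K/W
R_float glass = L/(kA) = 0.065/(0.971×30.3) = 0.002209 K/W
R_outer film = 1/(h_o·A) = 1/(17.1×30.3) = 0.00193 K/W
R_total = 0.05851 K/W
Q = ΔT / R_total = 134 / 0.05851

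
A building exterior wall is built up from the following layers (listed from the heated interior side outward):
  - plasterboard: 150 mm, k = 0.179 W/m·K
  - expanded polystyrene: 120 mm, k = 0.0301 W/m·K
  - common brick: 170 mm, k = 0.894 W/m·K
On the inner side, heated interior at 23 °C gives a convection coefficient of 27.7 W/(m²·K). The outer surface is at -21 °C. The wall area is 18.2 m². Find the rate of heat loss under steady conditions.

Q ≈ 159 W

Using the resistance-network approach (series):
R_inner film = 1/(h_i·A) = 1/(27.7×18.2) = 0.001984 K/W
R_plasterboard = L/(kA) = 0.15/(0.179×18.2) = 0.04604 K/W
R_expanded polystyrene = L/(kA) = 0.12/(0.0301×18.2) = 0.2191 K/W
R_common brick = L/(kA) = 0.17/(0.894×18.2) = 0.01045 K/W
R_total = 0.2775 K/W
Q = ΔT / R_total = 44 / 0.2775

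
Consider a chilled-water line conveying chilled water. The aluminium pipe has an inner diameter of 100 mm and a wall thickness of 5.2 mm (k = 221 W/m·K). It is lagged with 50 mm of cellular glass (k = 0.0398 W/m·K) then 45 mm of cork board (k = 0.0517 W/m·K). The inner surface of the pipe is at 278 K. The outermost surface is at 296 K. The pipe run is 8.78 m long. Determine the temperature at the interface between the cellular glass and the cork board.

Cylindrical conduction, so R = ln(r₂/r₁)/(2πkL) per layer, in series:
R_aluminium pipe wall = ln(55.2/50)/(2π×221×8.78) = 8.115×10^-6 K/W
R_cellular glass = ln(105.2/55.2)/(2π×0.0398×8.78) = 0.2937 K/W
R_cork board = ln(150.2/105.2)/(2π×0.0517×8.78) = 0.1249 K/W
R_total = 0.4186 K/W
Q = ΔT/R_total = 18/0.4186
Q = 43 W
T_interface = T_inner + Q·ΣR(inner→interface) = 278 + 43×0.2937

T ≈ 291 K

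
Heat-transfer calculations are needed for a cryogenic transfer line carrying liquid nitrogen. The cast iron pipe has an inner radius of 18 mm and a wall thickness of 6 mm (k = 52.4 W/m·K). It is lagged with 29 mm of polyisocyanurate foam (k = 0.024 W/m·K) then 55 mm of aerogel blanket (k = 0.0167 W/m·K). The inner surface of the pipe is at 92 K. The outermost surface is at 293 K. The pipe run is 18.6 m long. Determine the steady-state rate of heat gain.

Q ≈ 311 W

Treating each annulus and film as a series resistance:
R_cast iron pipe wall = ln(24/18)/(2π×52.4×18.6) = 4.698×10^-5 K/W
R_polyisocyanurate foam = ln(53/24)/(2π×0.024×18.6) = 0.2825 K/W
R_aerogel blanket = ln(108/53)/(2π×0.0167×18.6) = 0.3647 K/W
R_total = 0.6472 K/W
Q = ΔT/R_total = 201/0.6472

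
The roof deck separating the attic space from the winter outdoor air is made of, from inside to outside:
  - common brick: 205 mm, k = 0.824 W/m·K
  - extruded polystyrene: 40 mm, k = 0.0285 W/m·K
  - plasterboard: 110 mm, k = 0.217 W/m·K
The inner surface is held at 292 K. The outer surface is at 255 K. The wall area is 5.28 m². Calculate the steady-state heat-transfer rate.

Treating each layer as a thermal resistance in series:
R_common brick = L/(kA) = 0.205/(0.824×5.28) = 0.04712 K/W
R_extruded polystyrene = L/(kA) = 0.04/(0.0285×5.28) = 0.2658 K/W
R_plasterboard = L/(kA) = 0.11/(0.217×5.28) = 0.09601 K/W
R_total = 0.4089 K/W
Q = ΔT / R_total = 37 / 0.4089

Q ≈ 90.5 W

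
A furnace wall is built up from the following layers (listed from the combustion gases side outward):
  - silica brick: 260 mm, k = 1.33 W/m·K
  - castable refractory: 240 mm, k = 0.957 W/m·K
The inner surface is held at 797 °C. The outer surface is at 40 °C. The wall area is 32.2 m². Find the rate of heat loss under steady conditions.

Q ≈ 54600 W

Model the wall as resistances in series:
R_silica brick = L/(kA) = 0.26/(1.33×32.2) = 0.006071 K/W
R_castable refractory = L/(kA) = 0.24/(0.957×32.2) = 0.007788 K/W
R_total = 0.01386 K/W
Q = ΔT / R_total = 757 / 0.01386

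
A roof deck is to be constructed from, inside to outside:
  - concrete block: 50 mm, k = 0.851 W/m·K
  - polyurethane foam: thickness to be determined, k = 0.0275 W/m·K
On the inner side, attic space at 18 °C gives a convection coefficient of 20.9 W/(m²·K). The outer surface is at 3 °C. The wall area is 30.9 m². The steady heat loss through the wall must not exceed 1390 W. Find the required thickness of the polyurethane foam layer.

Series thermal resistances:
R_inner film = 1/(h_i·A) = 1/(20.9×30.9) = 0.001548 K/W
R_concrete block = L/(kA) = 0.05/(0.851×30.9) = 0.001901 K/W
Sum of the known resistances R_other = 0.00345 K/W
Required total resistance R_tot = ΔT/Q_allow = 15/1390 = 0.01079 K/W
R_polyurethane foam = R_tot − R_other = 0.007341 K/W
L = R·k·A = 0.007341×0.0275×30.9

L ≈ 6.24 mm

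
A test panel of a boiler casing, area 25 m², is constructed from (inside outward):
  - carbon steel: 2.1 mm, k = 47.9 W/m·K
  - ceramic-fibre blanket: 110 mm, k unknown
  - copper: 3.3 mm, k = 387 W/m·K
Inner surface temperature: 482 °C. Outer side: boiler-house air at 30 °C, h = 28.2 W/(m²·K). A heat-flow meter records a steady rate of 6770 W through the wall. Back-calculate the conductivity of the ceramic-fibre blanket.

Using the resistance-network approach (series):
R_carbon steel = L/(kA) = 0.0021/(47.9×25) = 1.754×10^-6 K/W
R_copper = L/(kA) = 0.0033/(387×25) = 3.411×10^-7 K/W
R_outer film = 1/(h_o·A) = 1/(28.2×25) = 0.001418 K/W
Sum of known resistances R_other = 0.001421 K/W
Total R = ΔT/Q = 452/6770 = 0.06677 K/W
R_ceramic-fibre blanket = R_total − R_other = 0.06534 K/W
k = L/(R·A) = 0.11/(0.06534×25)

k ≈ 0.0673 W/(m·K)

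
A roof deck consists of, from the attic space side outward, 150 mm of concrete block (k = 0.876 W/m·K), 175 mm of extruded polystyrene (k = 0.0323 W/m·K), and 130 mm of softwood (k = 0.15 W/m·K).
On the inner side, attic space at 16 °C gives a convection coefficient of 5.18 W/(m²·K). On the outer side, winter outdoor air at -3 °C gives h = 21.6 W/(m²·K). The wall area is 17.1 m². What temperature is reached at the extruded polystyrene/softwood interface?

Treating each layer as a thermal resistance in series:
R_inner film = 1/(h_i·A) = 1/(5.18×17.1) = 0.01129 K/W
R_concrete block = L/(kA) = 0.15/(0.876×17.1) = 0.01001 K/W
R_extruded polystyrene = L/(kA) = 0.175/(0.0323×17.1) = 0.3168 K/W
R_softwood = L/(kA) = 0.13/(0.15×17.1) = 0.05068 K/W
R_outer film = 1/(h_o·A) = 1/(21.6×17.1) = 0.002707 K/W
R_total = 0.3915 K/W;  Q = ΔT/R_total = 19/0.3915 = 48.53 W
T_interface = T_inner − Q·ΣR(inner→interface) = 16 − 48.5×0.3381

T ≈ -0.409 °C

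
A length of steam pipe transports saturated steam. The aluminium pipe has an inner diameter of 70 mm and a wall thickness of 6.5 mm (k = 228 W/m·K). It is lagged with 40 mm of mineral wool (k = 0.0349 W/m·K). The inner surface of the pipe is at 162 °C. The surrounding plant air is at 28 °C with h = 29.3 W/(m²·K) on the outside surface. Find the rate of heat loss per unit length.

Radial resistances (cylindrical: R_cond = ln(r_o/r_i)/(2πkL), R_conv = 1/(h·2πrL)):
R_aluminium pipe wall = ln(41.5/35)/(2π×228×1) = 1.189×10^-4 K/W
R_mineral wool = ln(81.5/41.5)/(2π×0.0349×1) = 3.078 K/W
R_outer film = 1/(h_o·2πr_oL) = 1/(29.3×2π×0.0815×1) = 0.06665 K/W
R_total = 3.145 K/W
Q = ΔT/R_total = 134/3.145

q′ ≈ 42.6 W/m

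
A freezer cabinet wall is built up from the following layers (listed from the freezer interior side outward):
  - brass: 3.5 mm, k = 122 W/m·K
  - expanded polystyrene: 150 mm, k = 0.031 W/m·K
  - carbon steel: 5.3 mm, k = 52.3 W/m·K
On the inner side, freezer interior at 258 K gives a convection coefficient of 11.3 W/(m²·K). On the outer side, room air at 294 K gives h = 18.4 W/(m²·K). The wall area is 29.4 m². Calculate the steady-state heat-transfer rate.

Thermal resistances in series:
R_inner film = 1/(h_i·A) = 1/(11.3×29.4) = 0.00301 K/W
R_brass = L/(kA) = 0.0035/(122×29.4) = 9.758×10^-7 K/W
R_expanded polystyrene = L/(kA) = 0.15/(0.031×29.4) = 0.1646 K/W
R_carbon steel = L/(kA) = 0.0053/(52.3×29.4) = 3.447×10^-6 K/W
R_outer film = 1/(h_o·A) = 1/(18.4×29.4) = 0.001849 K/W
R_total = 0.1694 K/W
Q = ΔT / R_total = 36 / 0.1694

Q ≈ 212 W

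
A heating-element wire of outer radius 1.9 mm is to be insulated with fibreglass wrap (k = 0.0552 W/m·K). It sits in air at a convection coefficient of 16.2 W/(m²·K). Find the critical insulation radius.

r_cr ≈ 3.41 mm

For a cylinder r_cr = k/h = 0.0552/16.2
r_cr = 3.41 mm; since the bare radius (1.9 mm) is below r_cr, adding a thin layer of insulation will *increase* heat loss.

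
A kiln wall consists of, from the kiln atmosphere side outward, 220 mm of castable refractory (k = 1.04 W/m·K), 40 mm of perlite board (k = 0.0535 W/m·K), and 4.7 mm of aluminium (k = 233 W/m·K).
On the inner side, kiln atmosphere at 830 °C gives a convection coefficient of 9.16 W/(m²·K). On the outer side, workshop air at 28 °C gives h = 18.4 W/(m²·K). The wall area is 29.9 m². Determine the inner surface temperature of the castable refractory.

Treating each layer as a thermal resistance in series:
R_inner film = 1/(h_i·A) = 1/(9.16×29.9) = 0.003651 K/W
R_castable refractory = L/(kA) = 0.22/(1.04×29.9) = 0.007075 K/W
R_perlite board = L/(kA) = 0.04/(0.0535×29.9) = 0.02501 K/W
R_aluminium = L/(kA) = 0.0047/(233×29.9) = 6.746×10^-7 K/W
R_outer film = 1/(h_o·A) = 1/(18.4×29.9) = 0.001818 K/W
R_total = 0.03755 K/W;  Q = ΔT/R_total = 802/0.03755 = 21360 W
T_interface = T_inner − Q·ΣR(inner→interface) = 830 − 21400×0.003651

T ≈ 752 °C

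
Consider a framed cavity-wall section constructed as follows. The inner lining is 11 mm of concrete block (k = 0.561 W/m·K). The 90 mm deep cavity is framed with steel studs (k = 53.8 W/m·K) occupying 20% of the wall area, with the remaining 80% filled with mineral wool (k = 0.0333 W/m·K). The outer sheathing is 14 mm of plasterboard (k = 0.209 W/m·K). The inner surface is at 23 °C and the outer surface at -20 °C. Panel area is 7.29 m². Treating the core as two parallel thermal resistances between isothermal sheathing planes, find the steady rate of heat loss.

Q ≈ 3300 W

Sheathing layers in series; stud and cavity paths in parallel between them.
R_inner = 0.011/(0.561×7.29) = 0.00269 K/W
R_stud  = 0.09/(53.8×0.2×7.29) = 0.001147 K/W
R_cav   = 0.09/(0.0333×0.8×7.29) = 0.4634 K/W
1/R_core = 1/R_stud + 1/R_cav → R_core = 0.001145 K/W
R_outer = 0.014/(0.209×7.29) = 0.009189 K/W
R_total = 0.01302 K/W
Q = ΔT/R_total = 43/0.01302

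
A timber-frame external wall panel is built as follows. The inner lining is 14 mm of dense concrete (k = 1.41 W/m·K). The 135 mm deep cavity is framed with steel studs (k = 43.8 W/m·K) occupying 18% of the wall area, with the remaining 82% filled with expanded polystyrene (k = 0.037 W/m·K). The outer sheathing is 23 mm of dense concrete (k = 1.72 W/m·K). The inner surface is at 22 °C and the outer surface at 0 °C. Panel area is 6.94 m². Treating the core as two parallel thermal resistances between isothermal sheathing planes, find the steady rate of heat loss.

Sheathing layers in series; stud and cavity paths in parallel between them.
R_inner = 0.014/(1.41×6.94) = 0.001431 K/W
R_stud  = 0.135/(43.8×0.18×6.94) = 0.002467 K/W
R_cav   = 0.135/(0.037×0.82×6.94) = 0.6411 K/W
1/R_core = 1/R_stud + 1/R_cav → R_core = 0.002458 K/W
R_outer = 0.023/(1.72×6.94) = 0.001927 K/W
R_total = 0.005815 K/W
Q = ΔT/R_total = 22/0.005815

Q ≈ 3780 W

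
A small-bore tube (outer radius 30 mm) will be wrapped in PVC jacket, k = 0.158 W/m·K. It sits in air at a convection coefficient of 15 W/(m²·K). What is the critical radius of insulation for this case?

For a cylinder r_cr = k/h = 0.158/15
r_cr = 10.5 mm; since the bare radius (30 mm) is above r_cr, any added insulation will reduce heat loss.

r_cr ≈ 10.5 mm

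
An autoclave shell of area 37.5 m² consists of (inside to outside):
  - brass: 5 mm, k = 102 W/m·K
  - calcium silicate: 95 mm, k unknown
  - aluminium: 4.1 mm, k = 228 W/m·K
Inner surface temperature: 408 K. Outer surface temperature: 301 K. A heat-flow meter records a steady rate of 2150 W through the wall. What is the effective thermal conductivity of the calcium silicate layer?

Using the resistance-network approach (series):
R_brass = L/(kA) = 0.005/(102×37.5) = 1.307×10^-6 K/W
R_aluminium = L/(kA) = 0.0041/(228×37.5) = 4.795×10^-7 K/W
Sum of known resistances R_other = 1.787×10^-6 K/W
Total R = ΔT/Q = 107/2150 = 0.04977 K/W
R_calcium silicate = R_total − R_other = 0.04977 K/W
k = L/(R·A) = 0.095/(0.04977×37.5)

k ≈ 0.0509 W/(m·K)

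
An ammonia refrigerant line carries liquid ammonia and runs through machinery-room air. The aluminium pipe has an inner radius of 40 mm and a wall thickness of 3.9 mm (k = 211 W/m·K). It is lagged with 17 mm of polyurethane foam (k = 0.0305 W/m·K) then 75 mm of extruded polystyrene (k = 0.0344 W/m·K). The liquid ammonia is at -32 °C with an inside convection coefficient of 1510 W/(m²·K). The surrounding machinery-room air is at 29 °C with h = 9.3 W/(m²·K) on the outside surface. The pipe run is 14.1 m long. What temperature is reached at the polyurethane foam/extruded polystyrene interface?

Treating each annulus and film as a series resistance:
R_inner film = 1/(h_i·2πr₁L) = 1/(1510×2π×0.04×14.1) = 1.869×10^-4 K/W
R_aluminium pipe wall = ln(43.9/40)/(2π×211×14.1) = 4.977×10^-6 K/W
R_polyurethane foam = ln(60.9/43.9)/(2π×0.0305×14.1) = 0.1211 K/W
R_extruded polystyrene = ln(135.9/60.9)/(2π×0.0344×14.1) = 0.2634 K/W
R_outer film = 1/(h_o·2πr_oL) = 1/(9.3×2π×0.1359×14.1) = 0.008931 K/W
R_total = 0.3936 K/W
Q = ΔT/R_total = 61/0.3936
Q = 155 W
T_interface = T_inner + Q·ΣR(inner→interface) = -32 + 155×0.1213

T ≈ -13.2 °C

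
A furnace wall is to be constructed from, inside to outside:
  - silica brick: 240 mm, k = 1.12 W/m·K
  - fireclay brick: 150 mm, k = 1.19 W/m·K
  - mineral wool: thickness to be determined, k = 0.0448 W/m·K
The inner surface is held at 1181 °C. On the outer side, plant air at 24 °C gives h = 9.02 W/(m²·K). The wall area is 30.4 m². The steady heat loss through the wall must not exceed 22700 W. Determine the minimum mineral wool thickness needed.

L ≈ 49.2 mm

Series thermal resistances:
R_silica brick = L/(kA) = 0.24/(1.12×30.4) = 0.007049 K/W
R_fireclay brick = L/(kA) = 0.15/(1.19×30.4) = 0.004146 K/W
R_outer film = 1/(h_o·A) = 1/(9.02×30.4) = 0.003647 K/W
Sum of the known resistances R_other = 0.01484 K/W
Required total resistance R_tot = ΔT/Q_allow = 1157/22700 = 0.05097 K/W
R_mineral wool = R_tot − R_other = 0.03613 K/W
L = R·k·A = 0.03613×0.0448×30.4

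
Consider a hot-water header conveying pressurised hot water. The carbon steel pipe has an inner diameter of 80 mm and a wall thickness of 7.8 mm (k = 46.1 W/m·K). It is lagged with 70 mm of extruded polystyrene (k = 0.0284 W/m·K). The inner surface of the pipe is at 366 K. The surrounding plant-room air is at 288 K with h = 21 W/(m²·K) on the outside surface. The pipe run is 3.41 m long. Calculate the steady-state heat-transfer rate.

Q ≈ 52 W

Treating each annulus and film as a series resistance:
R_carbon steel pipe wall = ln(47.8/40)/(2π×46.1×3.41) = 1.804×10^-4 K/W
R_extruded polystyrene = ln(117.8/47.8)/(2π×0.0284×3.41) = 1.482 K/W
R_outer film = 1/(h_o·2πr_oL) = 1/(21×2π×0.1178×3.41) = 0.01887 K/W
R_total = 1.501 K/W
Q = ΔT/R_total = 78/1.501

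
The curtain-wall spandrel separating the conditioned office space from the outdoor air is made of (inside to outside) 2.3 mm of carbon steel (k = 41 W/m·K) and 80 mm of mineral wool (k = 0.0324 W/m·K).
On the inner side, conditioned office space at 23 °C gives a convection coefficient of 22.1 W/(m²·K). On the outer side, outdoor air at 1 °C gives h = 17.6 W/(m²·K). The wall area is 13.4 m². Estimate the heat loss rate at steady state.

Q ≈ 115 W

Series thermal resistances:
R_inner film = 1/(h_i·A) = 1/(22.1×13.4) = 0.003377 K/W
R_carbon steel = L/(kA) = 0.0023/(41×13.4) = 4.186×10^-6 K/W
R_mineral wool = L/(kA) = 0.08/(0.0324×13.4) = 0.1843 K/W
R_outer film = 1/(h_o·A) = 1/(17.6×13.4) = 0.00424 K/W
R_total = 0.1919 K/W
Q = ΔT / R_total = 22 / 0.1919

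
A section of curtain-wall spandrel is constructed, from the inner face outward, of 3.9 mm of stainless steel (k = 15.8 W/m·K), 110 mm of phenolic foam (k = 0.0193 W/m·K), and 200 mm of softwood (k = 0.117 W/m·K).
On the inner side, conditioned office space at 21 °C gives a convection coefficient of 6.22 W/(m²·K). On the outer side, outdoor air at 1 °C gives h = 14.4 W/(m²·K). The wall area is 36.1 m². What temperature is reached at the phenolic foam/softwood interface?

Treating each layer as a thermal resistance in series:
R_inner film = 1/(h_i·A) = 1/(6.22×36.1) = 0.004454 K/W
R_stainless steel = L/(kA) = 0.0039/(15.8×36.1) = 6.838×10^-6 K/W
R_phenolic foam = L/(kA) = 0.11/(0.0193×36.1) = 0.1579 K/W
R_softwood = L/(kA) = 0.2/(0.117×36.1) = 0.04735 K/W
R_outer film = 1/(h_o·A) = 1/(14.4×36.1) = 0.001924 K/W
R_total = 0.2116 K/W;  Q = ΔT/R_total = 20/0.2116 = 94.51 W
T_interface = T_inner − Q·ΣR(inner→interface) = 21 − 94.5×0.1623

T ≈ 5.66 °C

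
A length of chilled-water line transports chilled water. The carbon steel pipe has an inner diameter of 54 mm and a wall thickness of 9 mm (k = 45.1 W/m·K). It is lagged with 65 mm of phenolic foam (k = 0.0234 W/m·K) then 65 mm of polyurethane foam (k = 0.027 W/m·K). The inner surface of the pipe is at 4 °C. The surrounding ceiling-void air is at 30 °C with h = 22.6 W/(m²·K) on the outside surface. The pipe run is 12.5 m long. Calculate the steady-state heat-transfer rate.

Q ≈ 32.5 W

Radial resistances (cylindrical: R_cond = ln(r_o/r_i)/(2πkL), R_conv = 1/(h·2πrL)):
R_carbon steel pipe wall = ln(36/27)/(2π×45.1×12.5) = 8.122×10^-5 K/W
R_phenolic foam = ln(101/36)/(2π×0.0234×12.5) = 0.5613 K/W
R_polyurethane foam = ln(166/101)/(2π×0.027×12.5) = 0.2343 K/W
R_outer film = 1/(h_o·2πr_oL) = 1/(22.6×2π×0.166×12.5) = 0.003394 K/W
R_total = 0.7991 K/W
Q = ΔT/R_total = 26/0.7991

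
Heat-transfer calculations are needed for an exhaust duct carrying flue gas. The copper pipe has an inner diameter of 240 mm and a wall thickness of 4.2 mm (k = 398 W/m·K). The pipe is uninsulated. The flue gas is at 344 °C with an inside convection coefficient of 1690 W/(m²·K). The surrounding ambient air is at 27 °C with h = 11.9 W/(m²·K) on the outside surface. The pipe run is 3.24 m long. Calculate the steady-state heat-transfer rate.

Q ≈ 9470 W

For a radial system each layer contributes R = ln(r_out/r_in)/(2πkL); films add R = 1/(hA).
R_inner film = 1/(h_i·2πr₁L) = 1/(1690×2π×0.12×3.24) = 2.422×10^-4 K/W
R_copper pipe wall = ln(124.2/120)/(2π×398×3.24) = 4.246×10^-6 K/W
R_outer film = 1/(h_o·2πr_oL) = 1/(11.9×2π×0.1242×3.24) = 0.03324 K/W
R_total = 0.03348 K/W
Q = ΔT/R_total = 317/0.03348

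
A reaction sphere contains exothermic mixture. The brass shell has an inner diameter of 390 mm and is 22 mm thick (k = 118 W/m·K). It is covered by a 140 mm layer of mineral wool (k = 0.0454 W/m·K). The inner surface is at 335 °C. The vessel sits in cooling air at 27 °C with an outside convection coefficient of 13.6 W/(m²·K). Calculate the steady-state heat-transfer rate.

Each spherical layer contributes R = (1/r_i − 1/r_o)/(4πk):
R_brass shell = (1/0.195 − 1/0.217)/(4π×118) = 3.506×10^-4 K/W
R_mineral wool = (1/0.217 − 1/0.357)/(4π×0.0454) = 3.168 K/W
R_outer film = 1/(h·4πr_o²) = 1/(13.6×4π×0.357²) = 0.04591 K/W
R_total = 3.214 K/W
Q = ΔT/R_total = 308/3.214

Q ≈ 95.8 W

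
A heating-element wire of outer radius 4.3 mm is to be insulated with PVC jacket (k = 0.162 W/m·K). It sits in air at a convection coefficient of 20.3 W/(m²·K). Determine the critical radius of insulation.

For a cylinder r_cr = k/h = 0.162/20.3
r_cr = 7.98 mm; since the bare radius (4.3 mm) is below r_cr, adding a thin layer of insulation will *increase* heat loss.

r_cr ≈ 7.98 mm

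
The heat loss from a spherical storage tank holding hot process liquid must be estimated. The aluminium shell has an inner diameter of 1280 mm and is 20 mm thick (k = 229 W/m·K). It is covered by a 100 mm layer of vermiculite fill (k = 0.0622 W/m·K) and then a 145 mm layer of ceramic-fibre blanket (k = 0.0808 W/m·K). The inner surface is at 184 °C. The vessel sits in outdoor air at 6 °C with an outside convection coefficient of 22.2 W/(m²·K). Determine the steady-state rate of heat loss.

Q ≈ 381 W

Radial (spherical) resistances in series:
R_aluminium shell = (1/0.64 − 1/0.66)/(4π×229) = 1.645×10^-5 K/W
R_vermiculite fill = (1/0.66 − 1/0.76)/(4π×0.0622) = 0.2551 K/W
R_ceramic-fibre blanket = (1/0.76 − 1/0.905)/(4π×0.0808) = 0.2076 K/W
R_outer film = 1/(h·4πr_o²) = 1/(22.2×4π×0.905²) = 0.004377 K/W
R_total = 0.4671 K/W
Q = ΔT/R_total = 178/0.4671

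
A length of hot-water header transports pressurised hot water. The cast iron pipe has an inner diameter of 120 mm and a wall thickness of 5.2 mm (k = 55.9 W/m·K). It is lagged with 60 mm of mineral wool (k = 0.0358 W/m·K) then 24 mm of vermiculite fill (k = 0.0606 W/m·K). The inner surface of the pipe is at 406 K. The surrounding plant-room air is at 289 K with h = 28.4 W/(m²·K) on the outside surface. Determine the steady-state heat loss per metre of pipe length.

q′ ≈ 34.4 W/m

Treating each annulus and film as a series resistance:
R_cast iron pipe wall = ln(65.2/60)/(2π×55.9×1) = 2.366×10^-4 K/W
R_mineral wool = ln(125.2/65.2)/(2π×0.0358×1) = 2.901 K/W
R_vermiculite fill = ln(149.2/125.2)/(2π×0.0606×1) = 0.4606 K/W
R_outer film = 1/(h_o·2πr_oL) = 1/(28.4×2π×0.1492×1) = 0.03756 K/W
R_total = 3.399 K/W
Q = ΔT/R_total = 117/3.399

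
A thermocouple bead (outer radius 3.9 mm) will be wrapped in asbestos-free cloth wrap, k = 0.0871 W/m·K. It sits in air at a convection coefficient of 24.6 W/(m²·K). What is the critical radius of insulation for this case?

For a sphere r_cr = 2k/h = 2×0.0871/24.6
r_cr = 7.08 mm; since the bare radius (3.9 mm) is below r_cr, adding a thin layer of insulation will *increase* heat loss.

r_cr ≈ 7.08 mm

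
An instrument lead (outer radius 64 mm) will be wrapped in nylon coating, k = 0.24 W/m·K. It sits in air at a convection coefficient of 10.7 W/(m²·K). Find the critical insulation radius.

r_cr ≈ 22.4 mm

For a cylinder r_cr = k/h = 0.24/10.7
r_cr = 22.4 mm; since the bare radius (64 mm) is above r_cr, any added insulation will reduce heat loss.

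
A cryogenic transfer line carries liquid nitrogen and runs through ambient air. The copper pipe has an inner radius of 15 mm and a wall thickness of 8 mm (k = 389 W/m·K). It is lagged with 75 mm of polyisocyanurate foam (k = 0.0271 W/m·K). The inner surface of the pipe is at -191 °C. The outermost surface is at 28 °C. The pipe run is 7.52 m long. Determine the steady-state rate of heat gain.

Radial resistances (cylindrical: R_cond = ln(r_o/r_i)/(2πkL), R_conv = 1/(h·2πrL)):
R_copper pipe wall = ln(23/15)/(2π×389×7.52) = 2.326×10^-5 K/W
R_polyisocyanurate foam = ln(98/23)/(2π×0.0271×7.52) = 1.132 K/W
R_total = 1.132 K/W
Q = ΔT/R_total = 219/1.132

Q ≈ 193 W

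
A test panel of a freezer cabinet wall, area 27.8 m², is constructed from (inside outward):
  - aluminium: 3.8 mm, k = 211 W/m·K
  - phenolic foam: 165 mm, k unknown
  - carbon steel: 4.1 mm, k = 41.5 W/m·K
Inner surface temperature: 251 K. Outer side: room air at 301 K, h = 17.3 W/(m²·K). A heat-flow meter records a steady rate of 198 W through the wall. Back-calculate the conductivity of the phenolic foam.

k ≈ 0.0237 W/(m·K)

Model the wall as resistances in series:
R_aluminium = L/(kA) = 0.0038/(211×27.8) = 6.478×10^-7 K/W
R_carbon steel = L/(kA) = 0.0041/(41.5×27.8) = 3.554×10^-6 K/W
R_outer film = 1/(h_o·A) = 1/(17.3×27.8) = 0.002079 K/W
Sum of known resistances R_other = 0.002083 K/W
Total R = ΔT/Q = 50/198 = 0.2525 K/W
R_phenolic foam = R_total − R_other = 0.2504 K/W
k = L/(R·A) = 0.165/(0.2504×27.8)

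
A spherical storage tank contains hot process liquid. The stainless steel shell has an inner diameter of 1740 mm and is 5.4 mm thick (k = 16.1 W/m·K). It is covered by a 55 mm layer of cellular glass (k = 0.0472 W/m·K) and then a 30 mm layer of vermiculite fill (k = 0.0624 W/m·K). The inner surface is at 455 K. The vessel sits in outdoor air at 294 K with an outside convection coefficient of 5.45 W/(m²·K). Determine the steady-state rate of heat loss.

Q ≈ 933 W

Each spherical layer contributes R = (1/r_i − 1/r_o)/(4πk):
R_stainless steel shell = (1/0.87 − 1/0.8754)/(4π×16.1) = 3.505×10^-5 K/W
R_cellular glass = (1/0.8754 − 1/0.9304)/(4π×0.0472) = 0.1139 K/W
R_vermiculite fill = (1/0.9304 − 1/0.9604)/(4π×0.0624) = 0.04282 K/W
R_outer film = 1/(h·4πr_o²) = 1/(5.45×4π×0.9604²) = 0.01583 K/W
R_total = 0.1725 K/W
Q = ΔT/R_total = 161/0.1725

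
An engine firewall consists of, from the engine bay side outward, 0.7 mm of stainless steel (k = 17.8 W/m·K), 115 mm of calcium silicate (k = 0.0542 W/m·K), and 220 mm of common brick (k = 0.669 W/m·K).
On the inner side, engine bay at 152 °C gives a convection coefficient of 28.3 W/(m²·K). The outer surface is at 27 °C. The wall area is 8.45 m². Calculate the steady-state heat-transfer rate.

Series thermal resistances:
R_inner film = 1/(h_i·A) = 1/(28.3×8.45) = 0.004182 K/W
R_stainless steel = L/(kA) = 0.0007/(17.8×8.45) = 4.654×10^-6 K/W
R_calcium silicate = L/(kA) = 0.115/(0.0542×8.45) = 0.2511 K/W
R_common brick = L/(kA) = 0.22/(0.669×8.45) = 0.03892 K/W
R_total = 0.2942 K/W
Q = ΔT / R_total = 125 / 0.2942

Q ≈ 425 W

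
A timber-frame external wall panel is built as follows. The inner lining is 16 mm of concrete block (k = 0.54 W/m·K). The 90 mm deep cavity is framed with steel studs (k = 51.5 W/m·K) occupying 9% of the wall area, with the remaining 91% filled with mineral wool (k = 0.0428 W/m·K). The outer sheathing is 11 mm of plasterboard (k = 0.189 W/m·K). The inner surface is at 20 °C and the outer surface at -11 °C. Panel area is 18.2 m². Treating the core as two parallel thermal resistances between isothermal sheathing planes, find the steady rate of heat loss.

Sheathing layers in series; stud and cavity paths in parallel between them.
R_inner = 0.016/(0.54×18.2) = 0.001628 K/W
R_stud  = 0.09/(51.5×0.09×18.2) = 0.001067 K/W
R_cav   = 0.09/(0.0428×0.91×18.2) = 0.127 K/W
1/R_core = 1/R_stud + 1/R_cav → R_core = 0.001058 K/W
R_outer = 0.011/(0.189×18.2) = 0.003198 K/W
R_total = 0.005884 K/W
Q = ΔT/R_total = 31/0.005884

Q ≈ 5270 W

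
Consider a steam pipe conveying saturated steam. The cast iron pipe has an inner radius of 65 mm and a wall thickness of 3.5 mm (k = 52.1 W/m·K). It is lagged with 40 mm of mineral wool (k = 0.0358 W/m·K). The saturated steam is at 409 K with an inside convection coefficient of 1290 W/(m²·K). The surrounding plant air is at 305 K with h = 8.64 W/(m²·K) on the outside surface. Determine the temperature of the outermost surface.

For a radial system each layer contributes R = ln(r_out/r_in)/(2πkL); films add R = 1/(hA).
R_inner film = 1/(h_i·2πr₁L) = 1/(1290×2π×0.065×1) = 0.001898 K/W
R_cast iron pipe wall = ln(68.5/65)/(2π×52.1×1) = 1.602×10^-4 K/W
R_mineral wool = ln(108.5/68.5)/(2π×0.0358×1) = 2.045 K/W
R_outer film = 1/(h_o·2πr_oL) = 1/(8.64×2π×0.1085×1) = 0.1698 K/W
R_total = 2.216 K/W
Q = ΔT/R_total = 104/2.216
Q = 46.9 W/m
T_interface = T_inner − Q·ΣR(inner→interface) = 409 − 46.9×2.047

T ≈ 313 K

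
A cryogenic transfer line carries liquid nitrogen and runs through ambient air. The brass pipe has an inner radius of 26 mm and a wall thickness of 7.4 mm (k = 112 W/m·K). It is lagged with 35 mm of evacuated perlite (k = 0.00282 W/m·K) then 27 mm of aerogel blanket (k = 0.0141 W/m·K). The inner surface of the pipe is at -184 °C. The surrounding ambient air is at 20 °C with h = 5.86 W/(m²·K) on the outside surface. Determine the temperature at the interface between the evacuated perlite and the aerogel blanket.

T ≈ 1.48 °C

Cylindrical conduction, so R = ln(r₂/r₁)/(2πkL) per layer, in series:
R_brass pipe wall = ln(33.4/26)/(2π×112×1) = 3.559×10^-4 K/W
R_evacuated perlite = ln(68.4/33.4)/(2π×0.00282×1) = 40.46 K/W
R_aerogel blanket = ln(95.4/68.4)/(2π×0.0141×1) = 3.755 K/W
R_outer film = 1/(h_o·2πr_oL) = 1/(5.86×2π×0.0954×1) = 0.2847 K/W
R_total = 44.5 K/W
Q = ΔT/R_total = 204/44.5
Q = 4.58 W/m
T_interface = T_inner + Q·ΣR(inner→interface) = -184 + 4.58×40.46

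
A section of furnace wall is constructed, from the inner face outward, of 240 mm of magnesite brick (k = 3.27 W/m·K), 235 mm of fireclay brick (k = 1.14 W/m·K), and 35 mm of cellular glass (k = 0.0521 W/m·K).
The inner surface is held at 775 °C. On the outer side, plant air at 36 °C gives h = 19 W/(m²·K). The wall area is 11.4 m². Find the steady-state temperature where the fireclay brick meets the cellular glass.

T ≈ 569 °C

Treating each layer as a thermal resistance in series:
R_magnesite brick = L/(kA) = 0.24/(3.27×11.4) = 0.006438 K/W
R_fireclay brick = L/(kA) = 0.235/(1.14×11.4) = 0.01808 K/W
R_cellular glass = L/(kA) = 0.035/(0.0521×11.4) = 0.05893 K/W
R_outer film = 1/(h_o·A) = 1/(19×11.4) = 0.004617 K/W
R_total = 0.08807 K/W;  Q = ΔT/R_total = 739/0.08807 = 8391 W
T_interface = T_inner − Q·ΣR(inner→interface) = 775 − 8390×0.02452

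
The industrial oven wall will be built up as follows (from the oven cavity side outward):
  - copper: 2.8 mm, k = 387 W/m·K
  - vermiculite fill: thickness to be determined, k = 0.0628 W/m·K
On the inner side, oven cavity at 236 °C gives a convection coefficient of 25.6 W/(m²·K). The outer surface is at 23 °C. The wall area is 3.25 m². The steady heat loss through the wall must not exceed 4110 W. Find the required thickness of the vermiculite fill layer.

L ≈ 8.12 mm

Model the wall as resistances in series:
R_inner film = 1/(h_i·A) = 1/(25.6×3.25) = 0.01202 K/W
R_copper = L/(kA) = 0.0028/(387×3.25) = 2.226×10^-6 K/W
Sum of the known resistances R_other = 0.01202 K/W
Required total resistance R_tot = ΔT/Q_allow = 213/4110 = 0.05182 K/W
R_vermiculite fill = R_tot − R_other = 0.0398 K/W
L = R·k·A = 0.0398×0.0628×3.25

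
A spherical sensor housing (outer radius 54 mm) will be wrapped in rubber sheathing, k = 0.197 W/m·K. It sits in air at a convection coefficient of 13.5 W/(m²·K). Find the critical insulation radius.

r_cr ≈ 29.2 mm

For a sphere r_cr = 2k/h = 2×0.197/13.5
r_cr = 29.2 mm; since the bare radius (54 mm) is above r_cr, any added insulation will reduce heat loss.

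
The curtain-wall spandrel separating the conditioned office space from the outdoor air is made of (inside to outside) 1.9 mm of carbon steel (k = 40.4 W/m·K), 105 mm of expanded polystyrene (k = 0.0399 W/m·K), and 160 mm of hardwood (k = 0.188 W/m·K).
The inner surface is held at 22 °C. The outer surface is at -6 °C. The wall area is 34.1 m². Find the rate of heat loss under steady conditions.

Q ≈ 274 W

Treating each layer as a thermal resistance in series:
R_carbon steel = L/(kA) = 0.0019/(40.4×34.1) = 1.379×10^-6 K/W
R_expanded polystyrene = L/(kA) = 0.105/(0.0399×34.1) = 0.07717 K/W
R_hardwood = L/(kA) = 0.16/(0.188×34.1) = 0.02496 K/W
R_total = 0.1021 K/W
Q = ΔT / R_total = 28 / 0.1021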